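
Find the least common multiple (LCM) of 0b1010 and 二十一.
Convert 0b1010 (binary) → 8 + 2 = 10 (decimal)
Convert 二十一 (Chinese numeral) → 2×10 + 1 = 21 (decimal)
Compute lcm(10, 21) = 210
210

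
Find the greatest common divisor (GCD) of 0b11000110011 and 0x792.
Convert 0b11000110011 (binary) → 1024 + 512 + 32 + 16 + 2 + 1 = 1587 (decimal)
Convert 0x792 (hexadecimal) → 7×256 + 9×16 + 2 = 1938 (decimal)
Compute gcd(1587, 1938) = 3
3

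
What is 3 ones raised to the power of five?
Convert 3 ones (place-value notation) → 3 (decimal)
Convert five (English words) → 5 (decimal)
Compute 3 ^ 5 = 243
243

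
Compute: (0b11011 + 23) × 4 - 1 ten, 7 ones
Convert 0b11011 (binary) → 16 + 8 + 2 + 1 = 27 (decimal)
Convert 1 ten, 7 ones (place-value notation) → 1×10 + 7 = 17 (decimal)
Expression in decimal: (27 + 23) × 4 - 17
Parentheses first: 27 + 23 = 50
Multiply: 50 × 4 = 200
Subtract: 200 - 17 = 183
183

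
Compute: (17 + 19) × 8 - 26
Parentheses first: 17 + 19 = 36
Multiply: 36 × 8 = 288
Subtract: 288 - 26 = 262
262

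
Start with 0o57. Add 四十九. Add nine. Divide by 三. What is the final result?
Convert 0o57 (octal) → 5×8 + 7 = 47 (decimal)
Start: 47
Convert 四十九 (Chinese numeral) → 4×10 + 9 = 49 (decimal)
47 + 49 = 96
Convert nine (English words) → 9 (decimal)
96 + 9 = 105
Convert 三 (Chinese numeral) → 3 (decimal)
105 ÷ 3 = 35
35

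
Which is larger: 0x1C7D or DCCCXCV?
Convert 0x1C7D (hexadecimal) → 1×4096 + 12×256 + 7×16 + 13 = 7293 (decimal)
Convert DCCCXCV (Roman numeral) → 500 + 100 + 100 + 100 + 90 + 5 = 895 (decimal)
Compare 7293 vs 895: larger = 7293
7293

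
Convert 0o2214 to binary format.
Convert 0o2214 (octal) → 2×512 + 2×64 + 1×8 + 4 = 1164 (decimal)
Convert 1164 (decimal) → 1164 = 1024 + 128 + 8 + 4 → 0b10010001100 (binary)
0b10010001100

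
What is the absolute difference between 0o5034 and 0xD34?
Convert 0o5034 (octal) → 5×512 + 3×8 + 4 = 2588 (decimal)
Convert 0xD34 (hexadecimal) → 13×256 + 3×16 + 4 = 3380 (decimal)
Compute |2588 - 3380| = 792
792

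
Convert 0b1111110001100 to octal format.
Convert 0b1111110001100 (binary) → 4096 + 2048 + 1024 + 512 + 256 + 128 + 8 + 4 = 8076 (decimal)
Convert 8076 (decimal) → 8076 = 1×4096 + 7×512 + 6×64 + 1×8 + 4 → 0o17614 (octal)
0o17614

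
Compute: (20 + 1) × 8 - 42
Parentheses first: 20 + 1 = 21
Multiply: 21 × 8 = 168
Subtract: 168 - 42 = 126
126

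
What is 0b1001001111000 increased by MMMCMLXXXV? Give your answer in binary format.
Convert 0b1001001111000 (binary) → 4096 + 512 + 64 + 32 + 16 + 8 = 4728 (decimal)
Convert MMMCMLXXXV (Roman numeral) → 1000 + 1000 + 1000 + 900 + 50 + 10 + 10 + 10 + 5 = 3985 (decimal)
Compute 4728 + 3985 = 8713
Convert 8713 (decimal) → 8713 = 8192 + 512 + 8 + 1 → 0b10001000001001 (binary)
0b10001000001001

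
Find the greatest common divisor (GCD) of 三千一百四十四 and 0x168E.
Convert 三千一百四十四 (Chinese numeral) → 3×1000 + 1×100 + 4×10 + 4 = 3144 (decimal)
Convert 0x168E (hexadecimal) → 1×4096 + 6×256 + 8×16 + 14 = 5774 (decimal)
Compute gcd(3144, 5774) = 2
2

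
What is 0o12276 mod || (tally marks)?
Convert 0o12276 (octal) → 1×4096 + 2×512 + 2×64 + 7×8 + 6 = 5310 (decimal)
Convert || (tally marks) → 2 (decimal)
Compute 5310 mod 2 = 0
0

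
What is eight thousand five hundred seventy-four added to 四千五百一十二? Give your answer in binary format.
Convert eight thousand five hundred seventy-four (English words) → 8×1000 + 5×100 + 74 = 8574 (decimal)
Convert 四千五百一十二 (Chinese numeral) → 4×1000 + 5×100 + 1×10 + 2 = 4512 (decimal)
Compute 8574 + 4512 = 13086
Convert 13086 (decimal) → 13086 = 8192 + 4096 + 512 + 256 + 16 + 8 + 4 + 2 → 0b11001100011110 (binary)
0b11001100011110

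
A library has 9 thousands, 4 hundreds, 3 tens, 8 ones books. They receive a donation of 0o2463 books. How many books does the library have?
Convert 9 thousands, 4 hundreds, 3 tens, 8 ones (place-value notation) → 9×1000 + 4×100 + 3×10 + 8 = 9438 (decimal)
Convert 0o2463 (octal) → 2×512 + 4×64 + 6×8 + 3 = 1331 (decimal)
Compute 9438 + 1331 = 10769
10769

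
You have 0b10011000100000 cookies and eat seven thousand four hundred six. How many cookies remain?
Convert 0b10011000100000 (binary) → 8192 + 1024 + 512 + 32 = 9760 (decimal)
Convert seven thousand four hundred six (English words) → 7×1000 + 4×100 + 6 = 7406 (decimal)
Compute 9760 - 7406 = 2354
2354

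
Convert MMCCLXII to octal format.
Convert MMCCLXII (Roman numeral) → 1000 + 1000 + 100 + 100 + 50 + 10 + 1 + 1 = 2262 (decimal)
Convert 2262 (decimal) → 2262 = 4×512 + 3×64 + 2×8 + 6 → 0o4326 (octal)
0o4326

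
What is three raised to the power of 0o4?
Convert three (English words) → 3 (decimal)
Convert 0o4 (octal) → 4 (decimal)
Compute 3 ^ 4 = 81
81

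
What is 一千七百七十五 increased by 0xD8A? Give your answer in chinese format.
Convert 一千七百七十五 (Chinese numeral) → 1×1000 + 7×100 + 7×10 + 5 = 1775 (decimal)
Convert 0xD8A (hexadecimal) → 13×256 + 8×16 + 10 = 3466 (decimal)
Compute 1775 + 3466 = 5241
Convert 5241 (decimal) → 5241 = 5×1000 + 2×100 + 4×10 + 1 → 五千二百四十一 (Chinese numeral)
五千二百四十一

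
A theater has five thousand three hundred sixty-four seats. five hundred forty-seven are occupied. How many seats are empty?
Convert five thousand three hundred sixty-four (English words) → 5×1000 + 3×100 + 64 = 5364 (decimal)
Convert five hundred forty-seven (English words) → 5×100 + 47 = 547 (decimal)
Compute 5364 - 547 = 4817
4817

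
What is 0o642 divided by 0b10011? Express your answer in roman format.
Convert 0o642 (octal) → 6×64 + 4×8 + 2 = 418 (decimal)
Convert 0b10011 (binary) → 16 + 2 + 1 = 19 (decimal)
Compute 418 ÷ 19 = 22
Convert 22 (decimal) → 22 = 10 + 10 + 1 + 1 → XXII (Roman numeral)
XXII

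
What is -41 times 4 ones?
Convert 4 ones (place-value notation) → 4 (decimal)
Compute -41 × 4 = -164
-164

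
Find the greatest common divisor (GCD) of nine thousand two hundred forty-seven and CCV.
Convert nine thousand two hundred forty-seven (English words) → 9×1000 + 2×100 + 47 = 9247 (decimal)
Convert CCV (Roman numeral) → 100 + 100 + 5 = 205 (decimal)
Compute gcd(9247, 205) = 1
1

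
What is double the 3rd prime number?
The 3rd prime number = 5
Compute 5 × 2 = 10
10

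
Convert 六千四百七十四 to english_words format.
Convert 六千四百七十四 (Chinese numeral) → 6×1000 + 4×100 + 7×10 + 4 = 6474 (decimal)
Convert 6474 (decimal) → 6474 = 6×1000 + 4×100 + 74 → six thousand four hundred seventy-four (English words)
six thousand four hundred seventy-four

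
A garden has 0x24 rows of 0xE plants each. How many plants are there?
Convert 0xE (hexadecimal) → 14 (decimal)
Convert 0x24 (hexadecimal) → 2×16 + 4 = 36 (decimal)
Compute 14 × 36 = 504
504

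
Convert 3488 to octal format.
Convert 3488 (decimal) → 3488 = 6×512 + 6×64 + 4×8 → 0o6640 (octal)
0o6640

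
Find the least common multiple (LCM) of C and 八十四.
Convert C (Roman numeral) → 100 (decimal)
Convert 八十四 (Chinese numeral) → 8×10 + 4 = 84 (decimal)
Compute lcm(100, 84) = 2100
2100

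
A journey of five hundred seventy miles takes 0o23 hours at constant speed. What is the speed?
Convert five hundred seventy (English words) → 5×100 + 70 = 570 (decimal)
Convert 0o23 (octal) → 2×8 + 3 = 19 (decimal)
Compute 570 ÷ 19 = 30
30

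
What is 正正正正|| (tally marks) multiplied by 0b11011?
Convert 正正正正|| (tally marks) → 5 + 5 + 5 + 5 + 2 = 22 (decimal)
Convert 0b11011 (binary) → 16 + 8 + 2 + 1 = 27 (decimal)
Compute 22 × 27 = 594
594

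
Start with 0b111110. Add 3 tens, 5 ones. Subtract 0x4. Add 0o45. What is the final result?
Convert 0b111110 (binary) → 32 + 16 + 8 + 4 + 2 = 62 (decimal)
Start: 62
Convert 3 tens, 5 ones (place-value notation) → 3×10 + 5 = 35 (decimal)
62 + 35 = 97
Convert 0x4 (hexadecimal) → 4 (decimal)
97 - 4 = 93
Convert 0o45 (octal) → 4×8 + 5 = 37 (decimal)
93 + 37 = 130
130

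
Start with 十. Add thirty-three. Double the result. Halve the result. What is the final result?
Convert 十 (Chinese numeral) → 1×10 = 10 (decimal)
Start: 10
Convert thirty-three (English words) → 33 (decimal)
10 + 33 = 43
43 × 2 = 86
86 ÷ 2 = 43
43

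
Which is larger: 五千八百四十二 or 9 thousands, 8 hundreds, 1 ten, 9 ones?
Convert 五千八百四十二 (Chinese numeral) → 5×1000 + 8×100 + 4×10 + 2 = 5842 (decimal)
Convert 9 thousands, 8 hundreds, 1 ten, 9 ones (place-value notation) → 9×1000 + 8×100 + 1×10 + 9 = 9819 (decimal)
Compare 5842 vs 9819: larger = 9819
9819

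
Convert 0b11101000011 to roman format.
Convert 0b11101000011 (binary) → 1024 + 512 + 256 + 64 + 2 + 1 = 1859 (decimal)
Convert 1859 (decimal) → 1859 = 1000 + 500 + 100 + 100 + 100 + 50 + 9 → MDCCCLIX (Roman numeral)
MDCCCLIX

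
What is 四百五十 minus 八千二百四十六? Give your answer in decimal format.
Convert 四百五十 (Chinese numeral) → 4×100 + 5×10 = 450 (decimal)
Convert 八千二百四十六 (Chinese numeral) → 8×1000 + 2×100 + 4×10 + 6 = 8246 (decimal)
Compute 450 - 8246 = -7796
-7796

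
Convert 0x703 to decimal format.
Convert 0x703 (hexadecimal) → 7×256 + 3 = 1795 (decimal)
1795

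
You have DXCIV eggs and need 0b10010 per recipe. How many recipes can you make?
Convert DXCIV (Roman numeral) → 500 + 90 + 4 = 594 (decimal)
Convert 0b10010 (binary) → 16 + 2 = 18 (decimal)
Compute 594 ÷ 18 = 33
33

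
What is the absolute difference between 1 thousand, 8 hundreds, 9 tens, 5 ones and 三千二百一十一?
Convert 1 thousand, 8 hundreds, 9 tens, 5 ones (place-value notation) → 1×1000 + 8×100 + 9×10 + 5 = 1895 (decimal)
Convert 三千二百一十一 (Chinese numeral) → 3×1000 + 2×100 + 1×10 + 1 = 3211 (decimal)
Compute |1895 - 3211| = 1316
1316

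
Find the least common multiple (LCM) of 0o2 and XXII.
Convert 0o2 (octal) → 2 (decimal)
Convert XXII (Roman numeral) → 10 + 10 + 1 + 1 = 22 (decimal)
Compute lcm(2, 22) = 22
22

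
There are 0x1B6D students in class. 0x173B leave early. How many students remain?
Convert 0x1B6D (hexadecimal) → 1×4096 + 11×256 + 6×16 + 13 = 7021 (decimal)
Convert 0x173B (hexadecimal) → 1×4096 + 7×256 + 3×16 + 11 = 5947 (decimal)
Compute 7021 - 5947 = 1074
1074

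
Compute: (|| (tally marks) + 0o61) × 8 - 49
Convert || (tally marks) → 2 (decimal)
Convert 0o61 (octal) → 6×8 + 1 = 49 (decimal)
Expression in decimal: (2 + 49) × 8 - 49
Parentheses first: 2 + 49 = 51
Multiply: 51 × 8 = 408
Subtract: 408 - 49 = 359
359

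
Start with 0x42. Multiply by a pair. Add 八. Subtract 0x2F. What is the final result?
Convert 0x42 (hexadecimal) → 4×16 + 2 = 66 (decimal)
Start: 66
Convert a pair (colloquial) → 2 (decimal)
66 × 2 = 132
Convert 八 (Chinese numeral) → 8 (decimal)
132 + 8 = 140
Convert 0x2F (hexadecimal) → 2×16 + 15 = 47 (decimal)
140 - 47 = 93
93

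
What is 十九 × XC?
Convert 十九 (Chinese numeral) → 1×10 + 9 = 19 (decimal)
Convert XC (Roman numeral) → 90 (decimal)
Compute 19 × 90 = 1710
1710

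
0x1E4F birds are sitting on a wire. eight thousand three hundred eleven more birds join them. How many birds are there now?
Convert 0x1E4F (hexadecimal) → 1×4096 + 14×256 + 4×16 + 15 = 7759 (decimal)
Convert eight thousand three hundred eleven (English words) → 8×1000 + 3×100 + 11 = 8311 (decimal)
Compute 7759 + 8311 = 16070
16070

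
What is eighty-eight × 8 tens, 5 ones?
Convert eighty-eight (English words) → 88 (decimal)
Convert 8 tens, 5 ones (place-value notation) → 8×10 + 5 = 85 (decimal)
Compute 88 × 85 = 7480
7480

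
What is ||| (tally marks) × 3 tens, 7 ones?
Convert ||| (tally marks) → 3 (decimal)
Convert 3 tens, 7 ones (place-value notation) → 3×10 + 7 = 37 (decimal)
Compute 3 × 37 = 111
111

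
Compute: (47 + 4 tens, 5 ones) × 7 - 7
Convert 4 tens, 5 ones (place-value notation) → 4×10 + 5 = 45 (decimal)
Expression in decimal: (47 + 45) × 7 - 7
Parentheses first: 47 + 45 = 92
Multiply: 92 × 7 = 644
Subtract: 644 - 7 = 637
637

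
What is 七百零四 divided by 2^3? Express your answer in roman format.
Convert 七百零四 (Chinese numeral) → 7×100 + 4 = 704 (decimal)
Convert 2^3 (power) → 8 (decimal)
Compute 704 ÷ 8 = 88
Convert 88 (decimal) → 88 = 50 + 10 + 10 + 10 + 5 + 1 + 1 + 1 → LXXXVIII (Roman numeral)
LXXXVIII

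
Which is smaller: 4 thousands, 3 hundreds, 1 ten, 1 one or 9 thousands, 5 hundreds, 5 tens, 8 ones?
Convert 4 thousands, 3 hundreds, 1 ten, 1 one (place-value notation) → 4×1000 + 3×100 + 1×10 + 1 = 4311 (decimal)
Convert 9 thousands, 5 hundreds, 5 tens, 8 ones (place-value notation) → 9×1000 + 5×100 + 5×10 + 8 = 9558 (decimal)
Compare 4311 vs 9558: smaller = 4311
4311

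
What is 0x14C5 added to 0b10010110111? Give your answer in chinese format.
Convert 0x14C5 (hexadecimal) → 1×4096 + 4×256 + 12×16 + 5 = 5317 (decimal)
Convert 0b10010110111 (binary) → 1024 + 128 + 32 + 16 + 4 + 2 + 1 = 1207 (decimal)
Compute 5317 + 1207 = 6524
Convert 6524 (decimal) → 6524 = 6×1000 + 5×100 + 2×10 + 4 → 六千五百二十四 (Chinese numeral)
六千五百二十四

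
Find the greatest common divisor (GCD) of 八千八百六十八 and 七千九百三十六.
Convert 八千八百六十八 (Chinese numeral) → 8×1000 + 8×100 + 6×10 + 8 = 8868 (decimal)
Convert 七千九百三十六 (Chinese numeral) → 7×1000 + 9×100 + 3×10 + 6 = 7936 (decimal)
Compute gcd(8868, 7936) = 4
4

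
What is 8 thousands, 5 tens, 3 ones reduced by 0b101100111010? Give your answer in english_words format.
Convert 8 thousands, 5 tens, 3 ones (place-value notation) → 8×1000 + 5×10 + 3 = 8053 (decimal)
Convert 0b101100111010 (binary) → 2048 + 512 + 256 + 32 + 16 + 8 + 2 = 2874 (decimal)
Compute 8053 - 2874 = 5179
Convert 5179 (decimal) → 5179 = 5×1000 + 1×100 + 79 → five thousand one hundred seventy-nine (English words)
five thousand one hundred seventy-nine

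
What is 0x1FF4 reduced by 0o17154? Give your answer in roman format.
Convert 0x1FF4 (hexadecimal) → 1×4096 + 15×256 + 15×16 + 4 = 8180 (decimal)
Convert 0o17154 (octal) → 1×4096 + 7×512 + 1×64 + 5×8 + 4 = 7788 (decimal)
Compute 8180 - 7788 = 392
Convert 392 (decimal) → 392 = 100 + 100 + 100 + 90 + 1 + 1 → CCCXCII (Roman numeral)
CCCXCII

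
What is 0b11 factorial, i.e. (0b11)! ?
Convert 0b11 (binary) → 2 + 1 = 3 (decimal)
Compute 3! = 6
6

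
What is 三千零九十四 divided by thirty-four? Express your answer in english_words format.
Convert 三千零九十四 (Chinese numeral) → 3×1000 + 9×10 + 4 = 3094 (decimal)
Convert thirty-four (English words) → 34 (decimal)
Compute 3094 ÷ 34 = 91
Convert 91 (decimal) → ninety-one (English words)
ninety-one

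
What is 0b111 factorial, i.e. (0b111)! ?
Convert 0b111 (binary) → 4 + 2 + 1 = 7 (decimal)
Compute 7! = 5040
5040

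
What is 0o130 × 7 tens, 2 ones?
Convert 0o130 (octal) → 1×64 + 3×8 = 88 (decimal)
Convert 7 tens, 2 ones (place-value notation) → 7×10 + 2 = 72 (decimal)
Compute 88 × 72 = 6336
6336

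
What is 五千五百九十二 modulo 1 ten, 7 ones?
Convert 五千五百九十二 (Chinese numeral) → 5×1000 + 5×100 + 9×10 + 2 = 5592 (decimal)
Convert 1 ten, 7 ones (place-value notation) → 1×10 + 7 = 17 (decimal)
Compute 5592 mod 17 = 16
16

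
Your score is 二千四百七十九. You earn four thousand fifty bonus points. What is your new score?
Convert 二千四百七十九 (Chinese numeral) → 2×1000 + 4×100 + 7×10 + 9 = 2479 (decimal)
Convert four thousand fifty (English words) → 4×1000 + 50 = 4050 (decimal)
Compute 2479 + 4050 = 6529
6529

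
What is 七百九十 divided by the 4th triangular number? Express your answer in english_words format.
Convert 七百九十 (Chinese numeral) → 7×100 + 9×10 = 790 (decimal)
Convert the 4th triangular number (triangular index) → 4×5/2 = 10 (decimal)
Compute 790 ÷ 10 = 79
Convert 79 (decimal) → seventy-nine (English words)
seventy-nine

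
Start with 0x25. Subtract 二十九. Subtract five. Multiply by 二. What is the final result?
Convert 0x25 (hexadecimal) → 2×16 + 5 = 37 (decimal)
Start: 37
Convert 二十九 (Chinese numeral) → 2×10 + 9 = 29 (decimal)
37 - 29 = 8
Convert five (English words) → 5 (decimal)
8 - 5 = 3
Convert 二 (Chinese numeral) → 2 (decimal)
3 × 2 = 6
6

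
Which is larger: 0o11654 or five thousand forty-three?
Convert 0o11654 (octal) → 1×4096 + 1×512 + 6×64 + 5×8 + 4 = 5036 (decimal)
Convert five thousand forty-three (English words) → 5×1000 + 43 = 5043 (decimal)
Compare 5036 vs 5043: larger = 5043
5043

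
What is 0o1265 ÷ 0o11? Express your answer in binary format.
Convert 0o1265 (octal) → 1×512 + 2×64 + 6×8 + 5 = 693 (decimal)
Convert 0o11 (octal) → 1×8 + 1 = 9 (decimal)
Compute 693 ÷ 9 = 77
Convert 77 (decimal) → 77 = 64 + 8 + 4 + 1 → 0b1001101 (binary)
0b1001101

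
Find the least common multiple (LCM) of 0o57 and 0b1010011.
Convert 0o57 (octal) → 5×8 + 7 = 47 (decimal)
Convert 0b1010011 (binary) → 64 + 16 + 2 + 1 = 83 (decimal)
Compute lcm(47, 83) = 3901
3901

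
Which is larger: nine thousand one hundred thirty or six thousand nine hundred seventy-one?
Convert nine thousand one hundred thirty (English words) → 9×1000 + 1×100 + 30 = 9130 (decimal)
Convert six thousand nine hundred seventy-one (English words) → 6×1000 + 9×100 + 71 = 6971 (decimal)
Compare 9130 vs 6971: larger = 9130
9130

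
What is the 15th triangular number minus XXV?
The 15th triangular number = 15×16/2 = 120
Convert XXV (Roman numeral) → 10 + 10 + 5 = 25 (decimal)
Compute 120 - 25 = 95
95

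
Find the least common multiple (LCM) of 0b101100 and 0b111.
Convert 0b101100 (binary) → 32 + 8 + 4 = 44 (decimal)
Convert 0b111 (binary) → 4 + 2 + 1 = 7 (decimal)
Compute lcm(44, 7) = 308
308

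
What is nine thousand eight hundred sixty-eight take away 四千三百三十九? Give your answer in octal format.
Convert nine thousand eight hundred sixty-eight (English words) → 9×1000 + 8×100 + 68 = 9868 (decimal)
Convert 四千三百三十九 (Chinese numeral) → 4×1000 + 3×100 + 3×10 + 9 = 4339 (decimal)
Compute 9868 - 4339 = 5529
Convert 5529 (decimal) → 5529 = 1×4096 + 2×512 + 6×64 + 3×8 + 1 → 0o12631 (octal)
0o12631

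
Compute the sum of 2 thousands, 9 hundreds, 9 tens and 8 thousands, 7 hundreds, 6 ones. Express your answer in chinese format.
Convert 2 thousands, 9 hundreds, 9 tens (place-value notation) → 2×1000 + 9×100 + 9×10 = 2990 (decimal)
Convert 8 thousands, 7 hundreds, 6 ones (place-value notation) → 8×1000 + 7×100 + 6 = 8706 (decimal)
Compute 2990 + 8706 = 11696
Convert 11696 (decimal) → 11696 = 1×10000 + 1×1000 + 6×100 + 9×10 + 6 → 一万一千六百九十六 (Chinese numeral)
一万一千六百九十六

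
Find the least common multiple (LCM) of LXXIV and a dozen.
Convert LXXIV (Roman numeral) → 50 + 10 + 10 + 4 = 74 (decimal)
Convert a dozen (colloquial) → 12 (decimal)
Compute lcm(74, 12) = 444
444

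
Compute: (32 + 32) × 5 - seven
Convert seven (English words) → 7 (decimal)
Expression in decimal: (32 + 32) × 5 - 7
Parentheses first: 32 + 32 = 64
Multiply: 64 × 5 = 320
Subtract: 320 - 7 = 313
313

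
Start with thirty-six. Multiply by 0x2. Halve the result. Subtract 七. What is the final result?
Convert thirty-six (English words) → 36 (decimal)
Start: 36
Convert 0x2 (hexadecimal) → 2 (decimal)
36 × 2 = 72
72 ÷ 2 = 36
Convert 七 (Chinese numeral) → 7 (decimal)
36 - 7 = 29
29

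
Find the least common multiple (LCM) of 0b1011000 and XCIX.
Convert 0b1011000 (binary) → 64 + 16 + 8 = 88 (decimal)
Convert XCIX (Roman numeral) → 90 + 9 = 99 (decimal)
Compute lcm(88, 99) = 792
792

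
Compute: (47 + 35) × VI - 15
Convert VI (Roman numeral) → 5 + 1 = 6 (decimal)
Expression in decimal: (47 + 35) × 6 - 15
Parentheses first: 47 + 35 = 82
Multiply: 82 × 6 = 492
Subtract: 492 - 15 = 477
477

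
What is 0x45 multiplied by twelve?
Convert 0x45 (hexadecimal) → 4×16 + 5 = 69 (decimal)
Convert twelve (English words) → 12 (decimal)
Compute 69 × 12 = 828
828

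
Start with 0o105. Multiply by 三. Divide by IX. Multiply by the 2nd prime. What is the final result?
Convert 0o105 (octal) → 1×64 + 5 = 69 (decimal)
Start: 69
Convert 三 (Chinese numeral) → 3 (decimal)
69 × 3 = 207
Convert IX (Roman numeral) → 9 (decimal)
207 ÷ 9 = 23
Convert the 2nd prime (prime index) → 3 (decimal)
23 × 3 = 69
69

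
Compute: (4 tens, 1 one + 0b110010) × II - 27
Convert 4 tens, 1 one (place-value notation) → 4×10 + 1 = 41 (decimal)
Convert 0b110010 (binary) → 32 + 16 + 2 = 50 (decimal)
Convert II (Roman numeral) → 1 + 1 = 2 (decimal)
Expression in decimal: (41 + 50) × 2 - 27
Parentheses first: 41 + 50 = 91
Multiply: 91 × 2 = 182
Subtract: 182 - 27 = 155
155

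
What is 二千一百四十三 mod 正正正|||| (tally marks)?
Convert 二千一百四十三 (Chinese numeral) → 2×1000 + 1×100 + 4×10 + 3 = 2143 (decimal)
Convert 正正正|||| (tally marks) → 5 + 5 + 5 + 4 = 19 (decimal)
Compute 2143 mod 19 = 15
15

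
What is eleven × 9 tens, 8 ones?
Convert eleven (English words) → 11 (decimal)
Convert 9 tens, 8 ones (place-value notation) → 9×10 + 8 = 98 (decimal)
Compute 11 × 98 = 1078
1078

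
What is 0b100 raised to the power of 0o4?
Convert 0b100 (binary) → 4 (decimal)
Convert 0o4 (octal) → 4 (decimal)
Compute 4 ^ 4 = 256
256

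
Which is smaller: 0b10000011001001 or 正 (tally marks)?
Convert 0b10000011001001 (binary) → 8192 + 128 + 64 + 8 + 1 = 8393 (decimal)
Convert 正 (tally marks) → 5 (decimal)
Compare 8393 vs 5: smaller = 5
5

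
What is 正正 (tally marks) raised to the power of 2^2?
Convert 正正 (tally marks) → 5 + 5 = 10 (decimal)
Convert 2^2 (power) → 4 (decimal)
Compute 10 ^ 4 = 10000
10000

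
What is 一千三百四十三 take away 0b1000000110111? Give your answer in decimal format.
Convert 一千三百四十三 (Chinese numeral) → 1×1000 + 3×100 + 4×10 + 3 = 1343 (decimal)
Convert 0b1000000110111 (binary) → 4096 + 32 + 16 + 4 + 2 + 1 = 4151 (decimal)
Compute 1343 - 4151 = -2808
-2808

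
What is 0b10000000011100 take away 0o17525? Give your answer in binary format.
Convert 0b10000000011100 (binary) → 8192 + 16 + 8 + 4 = 8220 (decimal)
Convert 0o17525 (octal) → 1×4096 + 7×512 + 5×64 + 2×8 + 5 = 8021 (decimal)
Compute 8220 - 8021 = 199
Convert 199 (decimal) → 199 = 128 + 64 + 4 + 2 + 1 → 0b11000111 (binary)
0b11000111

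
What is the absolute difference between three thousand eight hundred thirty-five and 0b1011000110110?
Convert three thousand eight hundred thirty-five (English words) → 3×1000 + 8×100 + 35 = 3835 (decimal)
Convert 0b1011000110110 (binary) → 4096 + 1024 + 512 + 32 + 16 + 4 + 2 = 5686 (decimal)
Compute |3835 - 5686| = 1851
1851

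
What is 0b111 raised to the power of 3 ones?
Convert 0b111 (binary) → 4 + 2 + 1 = 7 (decimal)
Convert 3 ones (place-value notation) → 3 (decimal)
Compute 7 ^ 3 = 343
343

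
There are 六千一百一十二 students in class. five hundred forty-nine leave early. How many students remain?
Convert 六千一百一十二 (Chinese numeral) → 6×1000 + 1×100 + 1×10 + 2 = 6112 (decimal)
Convert five hundred forty-nine (English words) → 5×100 + 49 = 549 (decimal)
Compute 6112 - 549 = 5563
5563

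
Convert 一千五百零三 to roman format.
Convert 一千五百零三 (Chinese numeral) → 1×1000 + 5×100 + 3 = 1503 (decimal)
Convert 1503 (decimal) → 1503 = 1000 + 500 + 1 + 1 + 1 → MDIII (Roman numeral)
MDIII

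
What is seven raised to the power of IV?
Convert seven (English words) → 7 (decimal)
Convert IV (Roman numeral) → 4 (decimal)
Compute 7 ^ 4 = 2401
2401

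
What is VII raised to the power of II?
Convert VII (Roman numeral) → 5 + 1 + 1 = 7 (decimal)
Convert II (Roman numeral) → 1 + 1 = 2 (decimal)
Compute 7 ^ 2 = 49
49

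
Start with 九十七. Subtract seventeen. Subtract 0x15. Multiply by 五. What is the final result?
Convert 九十七 (Chinese numeral) → 9×10 + 7 = 97 (decimal)
Start: 97
Convert seventeen (English words) → 17 (decimal)
97 - 17 = 80
Convert 0x15 (hexadecimal) → 1×16 + 5 = 21 (decimal)
80 - 21 = 59
Convert 五 (Chinese numeral) → 5 (decimal)
59 × 5 = 295
295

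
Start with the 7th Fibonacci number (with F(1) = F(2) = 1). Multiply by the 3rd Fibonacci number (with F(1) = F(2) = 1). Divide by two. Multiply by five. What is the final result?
Convert the 7th Fibonacci number (with F(1) = F(2) = 1) (Fibonacci index) → 1, 1, 2, 3, 5, 8, 13 → 13 (decimal)
Start: 13
Convert the 3rd Fibonacci number (with F(1) = F(2) = 1) (Fibonacci index) → 1, 1, 2 → 2 (decimal)
13 × 2 = 26
Convert two (English words) → 2 (decimal)
26 ÷ 2 = 13
Convert five (English words) → 5 (decimal)
13 × 5 = 65
65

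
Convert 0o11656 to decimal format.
Convert 0o11656 (octal) → 1×4096 + 1×512 + 6×64 + 5×8 + 6 = 5038 (decimal)
5038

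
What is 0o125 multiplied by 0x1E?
Convert 0o125 (octal) → 1×64 + 2×8 + 5 = 85 (decimal)
Convert 0x1E (hexadecimal) → 1×16 + 14 = 30 (decimal)
Compute 85 × 30 = 2550
2550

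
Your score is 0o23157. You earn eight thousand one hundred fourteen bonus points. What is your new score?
Convert 0o23157 (octal) → 2×4096 + 3×512 + 1×64 + 5×8 + 7 = 9839 (decimal)
Convert eight thousand one hundred fourteen (English words) → 8×1000 + 1×100 + 14 = 8114 (decimal)
Compute 9839 + 8114 = 17953
17953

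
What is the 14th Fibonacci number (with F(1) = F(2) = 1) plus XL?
The 14th Fibonacci number (with F(1) = F(2) = 1): 1, 1, 2, 3, 5, 8, 13, 21, 34, 55, 89, 144, 233, 377 → 377
Convert XL (Roman numeral) → 40 (decimal)
Compute 377 + 40 = 417
417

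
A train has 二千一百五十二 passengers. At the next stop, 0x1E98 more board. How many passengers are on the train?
Convert 二千一百五十二 (Chinese numeral) → 2×1000 + 1×100 + 5×10 + 2 = 2152 (decimal)
Convert 0x1E98 (hexadecimal) → 1×4096 + 14×256 + 9×16 + 8 = 7832 (decimal)
Compute 2152 + 7832 = 9984
9984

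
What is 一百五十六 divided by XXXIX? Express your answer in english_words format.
Convert 一百五十六 (Chinese numeral) → 1×100 + 5×10 + 6 = 156 (decimal)
Convert XXXIX (Roman numeral) → 10 + 10 + 10 + 9 = 39 (decimal)
Compute 156 ÷ 39 = 4
Convert 4 (decimal) → four (English words)
four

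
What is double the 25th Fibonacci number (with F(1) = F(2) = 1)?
The 25th Fibonacci number (with F(1) = F(2) = 1) = 75025
Compute 75025 × 2 = 150050
150050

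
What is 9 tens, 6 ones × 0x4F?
Convert 9 tens, 6 ones (place-value notation) → 9×10 + 6 = 96 (decimal)
Convert 0x4F (hexadecimal) → 4×16 + 15 = 79 (decimal)
Compute 96 × 79 = 7584
7584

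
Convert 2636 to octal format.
Convert 2636 (decimal) → 2636 = 5×512 + 1×64 + 1×8 + 4 → 0o5114 (octal)
0o5114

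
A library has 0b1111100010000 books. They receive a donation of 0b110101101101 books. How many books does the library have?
Convert 0b1111100010000 (binary) → 4096 + 2048 + 1024 + 512 + 256 + 16 = 7952 (decimal)
Convert 0b110101101101 (binary) → 2048 + 1024 + 256 + 64 + 32 + 8 + 4 + 1 = 3437 (decimal)
Compute 7952 + 3437 = 11389
11389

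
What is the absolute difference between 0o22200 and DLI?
Convert 0o22200 (octal) → 2×4096 + 2×512 + 2×64 = 9344 (decimal)
Convert DLI (Roman numeral) → 500 + 50 + 1 = 551 (decimal)
Compute |9344 - 551| = 8793
8793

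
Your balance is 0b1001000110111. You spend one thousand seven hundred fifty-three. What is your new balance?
Convert 0b1001000110111 (binary) → 4096 + 512 + 32 + 16 + 4 + 2 + 1 = 4663 (decimal)
Convert one thousand seven hundred fifty-three (English words) → 1×1000 + 7×100 + 53 = 1753 (decimal)
Compute 4663 - 1753 = 2910
2910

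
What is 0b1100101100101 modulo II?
Convert 0b1100101100101 (binary) → 4096 + 2048 + 256 + 64 + 32 + 4 + 1 = 6501 (decimal)
Convert II (Roman numeral) → 1 + 1 = 2 (decimal)
Compute 6501 mod 2 = 1
1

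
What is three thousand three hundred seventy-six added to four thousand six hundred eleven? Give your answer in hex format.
Convert three thousand three hundred seventy-six (English words) → 3×1000 + 3×100 + 76 = 3376 (decimal)
Convert four thousand six hundred eleven (English words) → 4×1000 + 6×100 + 11 = 4611 (decimal)
Compute 3376 + 4611 = 7987
Convert 7987 (decimal) → 7987 = 1×4096 + 15×256 + 3×16 + 3 → 0x1F33 (hexadecimal)
0x1F33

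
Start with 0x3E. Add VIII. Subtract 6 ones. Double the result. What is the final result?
Convert 0x3E (hexadecimal) → 3×16 + 14 = 62 (decimal)
Start: 62
Convert VIII (Roman numeral) → 5 + 1 + 1 + 1 = 8 (decimal)
62 + 8 = 70
Convert 6 ones (place-value notation) → 6 (decimal)
70 - 6 = 64
64 × 2 = 128
128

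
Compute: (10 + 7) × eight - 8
Convert eight (English words) → 8 (decimal)
Expression in decimal: (10 + 7) × 8 - 8
Parentheses first: 10 + 7 = 17
Multiply: 17 × 8 = 136
Subtract: 136 - 8 = 128
128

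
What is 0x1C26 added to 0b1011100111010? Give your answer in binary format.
Convert 0x1C26 (hexadecimal) → 1×4096 + 12×256 + 2×16 + 6 = 7206 (decimal)
Convert 0b1011100111010 (binary) → 4096 + 1024 + 512 + 256 + 32 + 16 + 8 + 2 = 5946 (decimal)
Compute 7206 + 5946 = 13152
Convert 13152 (decimal) → 13152 = 8192 + 4096 + 512 + 256 + 64 + 32 → 0b11001101100000 (binary)
0b11001101100000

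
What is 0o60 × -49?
Convert 0o60 (octal) → 6×8 = 48 (decimal)
Compute 48 × -49 = -2352
-2352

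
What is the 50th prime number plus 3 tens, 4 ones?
The 50th prime number = 229
Convert 3 tens, 4 ones (place-value notation) → 3×10 + 4 = 34 (decimal)
Compute 229 + 34 = 263
263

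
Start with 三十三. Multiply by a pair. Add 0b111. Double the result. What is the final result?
Convert 三十三 (Chinese numeral) → 3×10 + 3 = 33 (decimal)
Start: 33
Convert a pair (colloquial) → 2 (decimal)
33 × 2 = 66
Convert 0b111 (binary) → 4 + 2 + 1 = 7 (decimal)
66 + 7 = 73
73 × 2 = 146
146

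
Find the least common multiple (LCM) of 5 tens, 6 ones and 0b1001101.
Convert 5 tens, 6 ones (place-value notation) → 5×10 + 6 = 56 (decimal)
Convert 0b1001101 (binary) → 64 + 8 + 4 + 1 = 77 (decimal)
Compute lcm(56, 77) = 616
616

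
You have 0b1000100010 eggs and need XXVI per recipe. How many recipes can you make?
Convert 0b1000100010 (binary) → 512 + 32 + 2 = 546 (decimal)
Convert XXVI (Roman numeral) → 10 + 10 + 5 + 1 = 26 (decimal)
Compute 546 ÷ 26 = 21
21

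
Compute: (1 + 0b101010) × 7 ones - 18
Convert 0b101010 (binary) → 32 + 8 + 2 = 42 (decimal)
Convert 7 ones (place-value notation) → 7 (decimal)
Expression in decimal: (1 + 42) × 7 - 18
Parentheses first: 1 + 42 = 43
Multiply: 43 × 7 = 301
Subtract: 301 - 18 = 283
283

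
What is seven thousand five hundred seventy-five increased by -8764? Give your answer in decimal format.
Convert seven thousand five hundred seventy-five (English words) → 7×1000 + 5×100 + 75 = 7575 (decimal)
Compute 7575 + -8764 = -1189
-1189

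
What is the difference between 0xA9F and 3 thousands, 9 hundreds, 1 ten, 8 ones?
Convert 0xA9F (hexadecimal) → 10×256 + 9×16 + 15 = 2719 (decimal)
Convert 3 thousands, 9 hundreds, 1 ten, 8 ones (place-value notation) → 3×1000 + 9×100 + 1×10 + 8 = 3918 (decimal)
Difference: |2719 - 3918| = 1199
1199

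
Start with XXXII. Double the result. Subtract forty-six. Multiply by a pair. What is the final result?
Convert XXXII (Roman numeral) → 10 + 10 + 10 + 1 + 1 = 32 (decimal)
Start: 32
32 × 2 = 64
Convert forty-six (English words) → 46 (decimal)
64 - 46 = 18
Convert a pair (colloquial) → 2 (decimal)
18 × 2 = 36
36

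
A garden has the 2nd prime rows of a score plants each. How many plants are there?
Convert a score (colloquial) → 20 (decimal)
Convert the 2nd prime (prime index) → 3 (decimal)
Compute 20 × 3 = 60
60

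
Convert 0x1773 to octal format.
Convert 0x1773 (hexadecimal) → 1×4096 + 7×256 + 7×16 + 3 = 6003 (decimal)
Convert 6003 (decimal) → 6003 = 1×4096 + 3×512 + 5×64 + 6×8 + 3 → 0o13563 (octal)
0o13563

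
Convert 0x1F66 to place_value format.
Convert 0x1F66 (hexadecimal) → 1×4096 + 15×256 + 6×16 + 6 = 8038 (decimal)
Convert 8038 (decimal) → 8038 = 8×1000 + 3×10 + 8 → 8 thousands, 3 tens, 8 ones (place-value notation)
8 thousands, 3 tens, 8 ones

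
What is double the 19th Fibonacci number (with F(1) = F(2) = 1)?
The 19th Fibonacci number (with F(1) = F(2) = 1) = 4181
Compute 4181 × 2 = 8362
8362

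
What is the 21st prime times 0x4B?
Convert the 21st prime (prime index) → 73 (decimal)
Convert 0x4B (hexadecimal) → 4×16 + 11 = 75 (decimal)
Compute 73 × 75 = 5475
5475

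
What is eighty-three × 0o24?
Convert eighty-three (English words) → 83 (decimal)
Convert 0o24 (octal) → 2×8 + 4 = 20 (decimal)
Compute 83 × 20 = 1660
1660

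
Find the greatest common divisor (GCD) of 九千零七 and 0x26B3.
Convert 九千零七 (Chinese numeral) → 9×1000 + 7 = 9007 (decimal)
Convert 0x26B3 (hexadecimal) → 2×4096 + 6×256 + 11×16 + 3 = 9907 (decimal)
Compute gcd(9007, 9907) = 1
1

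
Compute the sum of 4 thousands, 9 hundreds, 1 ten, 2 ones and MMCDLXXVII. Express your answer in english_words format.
Convert 4 thousands, 9 hundreds, 1 ten, 2 ones (place-value notation) → 4×1000 + 9×100 + 1×10 + 2 = 4912 (decimal)
Convert MMCDLXXVII (Roman numeral) → 1000 + 1000 + 400 + 50 + 10 + 10 + 5 + 1 + 1 = 2477 (decimal)
Compute 4912 + 2477 = 7389
Convert 7389 (decimal) → 7389 = 7×1000 + 3×100 + 89 → seven thousand three hundred eighty-nine (English words)
seven thousand three hundred eighty-nine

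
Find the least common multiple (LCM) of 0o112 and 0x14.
Convert 0o112 (octal) → 1×64 + 1×8 + 2 = 74 (decimal)
Convert 0x14 (hexadecimal) → 1×16 + 4 = 20 (decimal)
Compute lcm(74, 20) = 740
740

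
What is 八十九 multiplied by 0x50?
Convert 八十九 (Chinese numeral) → 8×10 + 9 = 89 (decimal)
Convert 0x50 (hexadecimal) → 5×16 = 80 (decimal)
Compute 89 × 80 = 7120
7120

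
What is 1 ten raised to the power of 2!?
Convert 1 ten (place-value notation) → 1×10 = 10 (decimal)
Convert 2! (factorial) → 2 (decimal)
Compute 10 ^ 2 = 100
100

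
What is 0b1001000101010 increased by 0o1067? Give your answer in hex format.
Convert 0b1001000101010 (binary) → 4096 + 512 + 32 + 8 + 2 = 4650 (decimal)
Convert 0o1067 (octal) → 1×512 + 6×8 + 7 = 567 (decimal)
Compute 4650 + 567 = 5217
Convert 5217 (decimal) → 5217 = 1×4096 + 4×256 + 6×16 + 1 → 0x1461 (hexadecimal)
0x1461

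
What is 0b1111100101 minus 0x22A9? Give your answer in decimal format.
Convert 0b1111100101 (binary) → 512 + 256 + 128 + 64 + 32 + 4 + 1 = 997 (decimal)
Convert 0x22A9 (hexadecimal) → 2×4096 + 2×256 + 10×16 + 9 = 8873 (decimal)
Compute 997 - 8873 = -7876
-7876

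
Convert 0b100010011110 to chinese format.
Convert 0b100010011110 (binary) → 2048 + 128 + 16 + 8 + 4 + 2 = 2206 (decimal)
Convert 2206 (decimal) → 2206 = 2×1000 + 2×100 + 6 → 二千二百零六 (Chinese numeral)
二千二百零六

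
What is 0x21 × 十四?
Convert 0x21 (hexadecimal) → 2×16 + 1 = 33 (decimal)
Convert 十四 (Chinese numeral) → 1×10 + 4 = 14 (decimal)
Compute 33 × 14 = 462
462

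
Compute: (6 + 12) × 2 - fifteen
Convert fifteen (English words) → 15 (decimal)
Expression in decimal: (6 + 12) × 2 - 15
Parentheses first: 6 + 12 = 18
Multiply: 18 × 2 = 36
Subtract: 36 - 15 = 21
21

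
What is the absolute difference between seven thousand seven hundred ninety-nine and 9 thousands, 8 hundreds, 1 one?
Convert seven thousand seven hundred ninety-nine (English words) → 7×1000 + 7×100 + 99 = 7799 (decimal)
Convert 9 thousands, 8 hundreds, 1 one (place-value notation) → 9×1000 + 8×100 + 1 = 9801 (decimal)
Compute |7799 - 9801| = 2002
2002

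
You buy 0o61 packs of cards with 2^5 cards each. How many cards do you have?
Convert 2^5 (power) → 32 (decimal)
Convert 0o61 (octal) → 6×8 + 1 = 49 (decimal)
Compute 32 × 49 = 1568
1568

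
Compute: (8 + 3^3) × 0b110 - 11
Convert 3^3 (power) → 27 (decimal)
Convert 0b110 (binary) → 4 + 2 = 6 (decimal)
Expression in decimal: (8 + 27) × 6 - 11
Parentheses first: 8 + 27 = 35
Multiply: 35 × 6 = 210
Subtract: 210 - 11 = 199
199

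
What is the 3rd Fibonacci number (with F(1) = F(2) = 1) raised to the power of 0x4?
Convert the 3rd Fibonacci number (with F(1) = F(2) = 1) (Fibonacci index) → 1, 1, 2 → 2 (decimal)
Convert 0x4 (hexadecimal) → 4 (decimal)
Compute 2 ^ 4 = 16
16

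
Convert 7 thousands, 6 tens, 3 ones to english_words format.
Convert 7 thousands, 6 tens, 3 ones (place-value notation) → 7×1000 + 6×10 + 3 = 7063 (decimal)
Convert 7063 (decimal) → 7063 = 7×1000 + 63 → seven thousand sixty-three (English words)
seven thousand sixty-three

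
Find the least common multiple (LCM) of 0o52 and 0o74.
Convert 0o52 (octal) → 5×8 + 2 = 42 (decimal)
Convert 0o74 (octal) → 7×8 + 4 = 60 (decimal)
Compute lcm(42, 60) = 420
420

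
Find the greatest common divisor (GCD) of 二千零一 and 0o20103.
Convert 二千零一 (Chinese numeral) → 2×1000 + 1 = 2001 (decimal)
Convert 0o20103 (octal) → 2×4096 + 1×64 + 3 = 8259 (decimal)
Compute gcd(2001, 8259) = 3
3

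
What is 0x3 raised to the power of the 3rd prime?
Convert 0x3 (hexadecimal) → 3 (decimal)
Convert the 3rd prime (prime index) → 5 (decimal)
Compute 3 ^ 5 = 243
243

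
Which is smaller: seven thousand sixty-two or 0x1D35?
Convert seven thousand sixty-two (English words) → 7×1000 + 62 = 7062 (decimal)
Convert 0x1D35 (hexadecimal) → 1×4096 + 13×256 + 3×16 + 5 = 7477 (decimal)
Compare 7062 vs 7477: smaller = 7062
7062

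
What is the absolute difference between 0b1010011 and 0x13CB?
Convert 0b1010011 (binary) → 64 + 16 + 2 + 1 = 83 (decimal)
Convert 0x13CB (hexadecimal) → 1×4096 + 3×256 + 12×16 + 11 = 5067 (decimal)
Compute |83 - 5067| = 4984
4984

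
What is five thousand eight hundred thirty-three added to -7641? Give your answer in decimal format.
Convert five thousand eight hundred thirty-three (English words) → 5×1000 + 8×100 + 33 = 5833 (decimal)
Compute 5833 + -7641 = -1808
-1808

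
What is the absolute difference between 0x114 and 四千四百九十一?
Convert 0x114 (hexadecimal) → 1×256 + 1×16 + 4 = 276 (decimal)
Convert 四千四百九十一 (Chinese numeral) → 4×1000 + 4×100 + 9×10 + 1 = 4491 (decimal)
Compute |276 - 4491| = 4215
4215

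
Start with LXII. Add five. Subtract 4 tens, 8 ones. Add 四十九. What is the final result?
Convert LXII (Roman numeral) → 50 + 10 + 1 + 1 = 62 (decimal)
Start: 62
Convert five (English words) → 5 (decimal)
62 + 5 = 67
Convert 4 tens, 8 ones (place-value notation) → 4×10 + 8 = 48 (decimal)
67 - 48 = 19
Convert 四十九 (Chinese numeral) → 4×10 + 9 = 49 (decimal)
19 + 49 = 68
68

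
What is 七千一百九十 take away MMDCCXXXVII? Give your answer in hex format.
Convert 七千一百九十 (Chinese numeral) → 7×1000 + 1×100 + 9×10 = 7190 (decimal)
Convert MMDCCXXXVII (Roman numeral) → 1000 + 1000 + 500 + 100 + 100 + 10 + 10 + 10 + 5 + 1 + 1 = 2737 (decimal)
Compute 7190 - 2737 = 4453
Convert 4453 (decimal) → 4453 = 1×4096 + 1×256 + 6×16 + 5 → 0x1165 (hexadecimal)
0x1165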